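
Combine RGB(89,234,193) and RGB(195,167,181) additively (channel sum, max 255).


Additive: each channel = min(255, C₁+C₂)
R: 89+195 = 284 → 255
G: 234+167 = 401 → 255
B: 193+181 = 374 → 255
= RGB(255, 255, 255)


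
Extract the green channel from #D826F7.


Color: #D826F7
R = D8 = 216
G = 26 = 38
B = F7 = 247
Green = 38


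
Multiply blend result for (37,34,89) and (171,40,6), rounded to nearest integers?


Multiply: C = A×B/255, rounded to nearest integer
R: 37×171/255 = 6327/255 ≈ 24.812 → 25
G: 34×40/255 = 1360/255 ≈ 5.333 → 5
B: 89×6/255 = 534/255 ≈ 2.094 → 2
= RGB(25, 5, 2)


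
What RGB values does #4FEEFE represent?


4F → 79 (R)
EE → 238 (G)
FE → 254 (B)
= RGB(79, 238, 254)


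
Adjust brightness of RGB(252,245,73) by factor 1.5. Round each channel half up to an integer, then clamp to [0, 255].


Multiply each channel by 1.5, round half up, clamp to [0, 255]
R: 252×1.5 = 378 → clamp → 255
G: 245×1.5 = 367.5 → round → 368 → clamp → 255
B: 73×1.5 = 109.5 → round → 110
= RGB(255, 255, 110)


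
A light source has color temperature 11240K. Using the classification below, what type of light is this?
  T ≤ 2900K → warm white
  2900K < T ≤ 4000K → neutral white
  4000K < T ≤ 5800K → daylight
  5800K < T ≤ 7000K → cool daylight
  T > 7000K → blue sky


Temperature: 11240K
11240K > 7000K → blue sky
Classification: blue sky


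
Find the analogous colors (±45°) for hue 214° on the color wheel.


Base hue: 214°
Left analog: (214 - 45) mod 360 = 169°
Right analog: (214 + 45) mod 360 = 259°
Analogous hues = 169° and 259°


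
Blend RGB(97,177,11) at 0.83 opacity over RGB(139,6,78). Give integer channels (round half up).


C = α×F + (1-α)×B, with 1-α = 0.17
R: 0.83×97 + 0.17×139 = 80.51 + 23.63 = 104.14 → 104
G: 0.83×177 + 0.17×6 = 146.91 + 1.02 = 147.93 → 148
B: 0.83×11 + 0.17×78 = 9.13 + 13.26 = 22.39 → 22
= RGB(104, 148, 22)


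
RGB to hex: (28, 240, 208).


R = 28 → 1C (hex)
G = 240 → F0 (hex)
B = 208 → D0 (hex)
Hex = #1CF0D0


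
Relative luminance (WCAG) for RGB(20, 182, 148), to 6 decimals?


Linearize each channel (sRGB transfer function): c = v/255; c_lin = c/12.92 if c ≤ 0.04045, else ((c+0.055)/1.055)^2.4
  R: 20/255 ≈ 0.078431 > 0.04045 → ((0.078431+0.055)/1.055)^2.4 ≈ 0.006995
  G: 182/255 ≈ 0.713725 > 0.04045 → ((0.713725+0.055)/1.055)^2.4 ≈ 0.467784
  B: 148/255 ≈ 0.580392 > 0.04045 → ((0.580392+0.055)/1.055)^2.4 ≈ 0.296138
R_lin = 0.006995, G_lin = 0.467784, B_lin = 0.296138
L = 0.2126×R + 0.7152×G + 0.0722×B
L = 0.2126×0.006995 + 0.7152×0.467784 + 0.0722×0.296138
L ≈ 0.357427


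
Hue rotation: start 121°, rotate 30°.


New hue = (H + rotation) mod 360
New hue = (121 + 30) mod 360
= 151 mod 360
= 151°


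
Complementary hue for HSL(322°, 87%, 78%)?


Complement = opposite side of color wheel = hue + 180°
H' = (322 + 180) mod 360 = 142°
S and L unchanged.
= HSL(142°, 87%, 78%)


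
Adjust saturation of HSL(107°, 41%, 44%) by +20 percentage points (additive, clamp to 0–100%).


Original S = 41%
Adjustment = +20 percentage points
New S = 41 + (20) = 61
Clamp to [0, 100] → 61
= HSL(107°, 61%, 44%)


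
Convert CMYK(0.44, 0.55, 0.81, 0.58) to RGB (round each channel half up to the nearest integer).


R = 255 × (1-C) × (1-K) = 255 × 0.56 × 0.42 = 59.976 → 60
G = 255 × (1-M) × (1-K) = 255 × 0.45 × 0.42 = 48.195 → 48
B = 255 × (1-Y) × (1-K) = 255 × 0.19 × 0.42 = 20.349 → 20
= RGB(60, 48, 20)


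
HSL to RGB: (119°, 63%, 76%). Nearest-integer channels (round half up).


H=119°, S=0.63, L=0.76
C = (1-|2L-1|)×S = (1-|0.52|)×0.63 = 0.3024
H' = H/60 = 119/60 ≈ 1.9833; X = C×(1-|H' mod 2 - 1|) = 0.00504
m = L - C/2 = 0.76 - 0.1512 = 0.6088
Sector ⌊H'⌋ = 1 → (R',G',B') = (0.00504, 0.3024, 0.0)
RGB = ((R'+m)×255, (G'+m)×255, (B'+m)×255) = (156.5292, 232.356, 155.244)
Round half up → RGB(157, 232, 155)


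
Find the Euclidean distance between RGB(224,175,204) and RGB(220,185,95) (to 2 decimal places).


d = √[(R₁-R₂)² + (G₁-G₂)² + (B₁-B₂)²]
d = √[(224-220)² + (175-185)² + (204-95)²]
d = √[16 + 100 + 11881]
d = √11997
d ≈ 109.53


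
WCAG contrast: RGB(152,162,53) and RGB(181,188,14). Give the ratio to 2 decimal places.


Linearize each sRGB channel c=v/255: c/12.92 if c ≤ 0.04045 else ((c+0.055)/1.055)^2.4
L = 0.2126×R_lin + 0.7152×G_lin + 0.0722×B_lin
Color 1 (152,162,53):
  R=152: 152/255≈0.5961 > 0.04045 → ((0.5961+0.055)/1.055)^2.4 ≈ 0.31399
  G=162: 162/255≈0.6353 > 0.04045 → ((0.6353+0.055)/1.055)^2.4 ≈ 0.36131
  B=53: 53/255≈0.2078 > 0.04045 → ((0.2078+0.055)/1.055)^2.4 ≈ 0.03560
  L1 = 0.2126×0.31399 + 0.7152×0.36131 + 0.0722×0.03560 ≈ 0.32773
Color 2 (181,188,14):
  R=181: 181/255≈0.7098 > 0.04045 → ((0.7098+0.055)/1.055)^2.4 ≈ 0.46208
  G=188: 188/255≈0.7373 > 0.04045 → ((0.7373+0.055)/1.055)^2.4 ≈ 0.50289
  B=14: 14/255≈0.0549 > 0.04045 → ((0.0549+0.055)/1.055)^2.4 ≈ 0.00439
  L2 = 0.2126×0.46208 + 0.7152×0.50289 + 0.0722×0.00439 ≈ 0.45822
Lighter = 0.45822, Darker = 0.32773
Ratio = (L_lighter + 0.05) / (L_darker + 0.05)
Ratio = (0.45822 + 0.05) / (0.32773 + 0.05) = 0.50822 / 0.37773 ≈ 1.3455
Ratio ≈ 1.35:1


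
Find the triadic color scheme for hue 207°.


Triadic: equally spaced at 120° intervals
H1 = 207°
H2 = (207 + 120) mod 360 = 327°
H3 = (207 + 240) mod 360 = 87°
Triadic = 207°, 327°, 87°


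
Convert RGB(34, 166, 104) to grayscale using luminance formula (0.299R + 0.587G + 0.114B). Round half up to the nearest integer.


Gray = 0.299×R + 0.587×G + 0.114×B
Gray = 0.299×34 + 0.587×166 + 0.114×104
Gray = 10.166 + 97.442 + 11.856
Gray = 119.464 → round half up → 119
Gray = 119


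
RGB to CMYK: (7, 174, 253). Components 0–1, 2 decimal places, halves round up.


R'=7/255≈0.0275, G'=174/255≈0.6824, B'=253/255≈0.9922
K = 1 - max(R',G',B') = 1 - 253/255 = 2/255 = 0.00784… → 0.01
(1-R'-K)/(1-K) simplifies to (max-R)/max with max = 253:
C = (253-7)/253 = 246/253 = 0.97233… → 0.97
M = (253-174)/253 = 79/253 = 0.31225… → 0.31
Y = (253-253)/253 = 0/253 = 0 → 0.00
= CMYK(0.97, 0.31, 0.00, 0.01)


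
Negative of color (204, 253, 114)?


Invert: (255-R, 255-G, 255-B)
R: 255-204 = 51
G: 255-253 = 2
B: 255-114 = 141
= RGB(51, 2, 141)


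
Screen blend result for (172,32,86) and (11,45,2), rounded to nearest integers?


Screen: C = 255 - (255-A)×(255-B)/255, rounded to nearest integer
R: 255 - (255-172)×(255-11)/255 = 255 - 20252/255 ≈ 255 - 79.420 = 175.580 → 176
G: 255 - (255-32)×(255-45)/255 = 255 - 46830/255 ≈ 255 - 183.647 = 71.353 → 71
B: 255 - (255-86)×(255-2)/255 = 255 - 42757/255 ≈ 255 - 167.675 = 87.325 → 87
= RGB(176, 71, 87)


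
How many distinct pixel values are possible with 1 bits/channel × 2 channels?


Total bits = 1 bits/channel × 2 channels = 2 bits
Distinct pixel values = 2^2
= 4 pixel values


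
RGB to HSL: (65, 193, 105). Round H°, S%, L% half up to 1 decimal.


Normalize: R'=65/255≈0.2549, G'=193/255≈0.7569, B'=105/255≈0.4118
Max=193/255, Min=65/255, Δ=Max-Min=128/255
L = (Max+Min)/2 = (193+65)/510 = 258/510 = 0.50588… → L = 50.6%
L > 0.5 → S = Δ/(2-Max-Min) = 128/(510-193-65) = 128/252 = 0.50793… → S = 50.8%
(the 1/255 factors cancel in S and H, so raw channel differences can be used)
Max is G' → H = 60 × ((B-R)/Δ + 2) = 60 × ((105-65)/128 + 2)
  40/128 + 2 = 0.3125 + 2 = 2.3125
  H = 60 × 2.3125 = 138.75° → H = 138.8°
= HSL(138.8°, 50.8%, 50.6%)


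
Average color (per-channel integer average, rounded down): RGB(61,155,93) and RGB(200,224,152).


Midpoint: each channel = ⌊(C₁+C₂)/2⌋
R: ⌊(61+200)/2⌋ = 130
G: ⌊(155+224)/2⌋ = 189
B: ⌊(93+152)/2⌋ = 122
= RGB(130, 189, 122)


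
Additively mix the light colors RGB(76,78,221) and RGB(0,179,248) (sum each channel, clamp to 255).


Additive: each channel = min(255, C₁+C₂)
R: 76+0 = 76 → 76
G: 78+179 = 257 → 255
B: 221+248 = 469 → 255
= RGB(76, 255, 255)


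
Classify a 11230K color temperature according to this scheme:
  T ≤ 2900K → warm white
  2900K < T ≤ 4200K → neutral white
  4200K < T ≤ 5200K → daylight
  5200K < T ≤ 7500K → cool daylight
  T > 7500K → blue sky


Temperature: 11230K
11230K > 7500K → blue sky
Classification: blue sky


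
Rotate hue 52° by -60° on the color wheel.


New hue = (H + rotation) mod 360
New hue = (52 -60) mod 360
= -8 mod 360
= 352°


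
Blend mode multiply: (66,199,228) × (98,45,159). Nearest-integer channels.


Multiply: C = A×B/255, rounded to nearest integer
R: 66×98/255 = 6468/255 ≈ 25.365 → 25
G: 199×45/255 = 8955/255 ≈ 35.118 → 35
B: 228×159/255 = 36252/255 ≈ 142.165 → 142
= RGB(25, 35, 142)


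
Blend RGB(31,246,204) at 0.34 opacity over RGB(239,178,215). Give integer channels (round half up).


C = α×F + (1-α)×B, with 1-α = 0.66
R: 0.34×31 + 0.66×239 = 10.54 + 157.74 = 168.28 → 168
G: 0.34×246 + 0.66×178 = 83.64 + 117.48 = 201.12 → 201
B: 0.34×204 + 0.66×215 = 69.36 + 141.90 = 211.26 → 211
= RGB(168, 201, 211)


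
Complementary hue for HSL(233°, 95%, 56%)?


Complement = opposite side of color wheel = hue + 180°
H' = (233 + 180) mod 360 = 53°
S and L unchanged.
= HSL(53°, 95%, 56%)


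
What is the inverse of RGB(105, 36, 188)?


Invert: (255-R, 255-G, 255-B)
R: 255-105 = 150
G: 255-36 = 219
B: 255-188 = 67
= RGB(150, 219, 67)


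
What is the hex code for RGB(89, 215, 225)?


R = 89 → 59 (hex)
G = 215 → D7 (hex)
B = 225 → E1 (hex)
Hex = #59D7E1


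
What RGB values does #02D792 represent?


02 → 2 (R)
D7 → 215 (G)
92 → 146 (B)
= RGB(2, 215, 146)


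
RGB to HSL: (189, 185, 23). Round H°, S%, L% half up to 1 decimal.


Normalize: R'=189/255≈0.7412, G'=185/255≈0.7255, B'=23/255≈0.0902
Max=189/255, Min=23/255, Δ=Max-Min=166/255
L = (Max+Min)/2 = (189+23)/510 = 212/510 = 0.41568… → L = 41.6%
L ≤ 0.5 → S = Δ/(Max+Min) = 166/(189+23) = 166/212 = 0.78301… → S = 78.3%
(the 1/255 factors cancel in S and H, so raw channel differences can be used)
Max is R' → H = 60 × (((G-B)/Δ) mod 6) = 60 × (((185-23)/166) mod 6)
  162/166 = 0.9759…
  H = 60 × 0.9759… = 58.554…° → H = 58.6°
= HSL(58.6°, 78.3%, 41.6%)


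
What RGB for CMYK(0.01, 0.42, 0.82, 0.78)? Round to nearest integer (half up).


R = 255 × (1-C) × (1-K) = 255 × 0.99 × 0.22 = 55.539 → 56
G = 255 × (1-M) × (1-K) = 255 × 0.58 × 0.22 = 32.538 → 33
B = 255 × (1-Y) × (1-K) = 255 × 0.18 × 0.22 = 10.098 → 10
= RGB(56, 33, 10)


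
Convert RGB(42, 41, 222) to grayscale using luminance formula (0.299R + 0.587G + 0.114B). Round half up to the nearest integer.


Gray = 0.299×R + 0.587×G + 0.114×B
Gray = 0.299×42 + 0.587×41 + 0.114×222
Gray = 12.558 + 24.067 + 25.308
Gray = 61.933 → round half up → 62
Gray = 62


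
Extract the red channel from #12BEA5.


Color: #12BEA5
R = 12 = 18
G = BE = 190
B = A5 = 165
Red = 18


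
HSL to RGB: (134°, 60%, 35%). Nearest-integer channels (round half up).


H=134°, S=0.60, L=0.35
C = (1-|2L-1|)×S = (1-|-0.30|)×0.60 = 0.42
H' = H/60 = 134/60 ≈ 2.2333; X = C×(1-|H' mod 2 - 1|) = 0.098
m = L - C/2 = 0.35 - 0.21 = 0.14
Sector ⌊H'⌋ = 2 → (R',G',B') = (0.0, 0.42, 0.098)
RGB = ((R'+m)×255, (G'+m)×255, (B'+m)×255) = (35.7, 142.8, 60.69)
Round half up → RGB(36, 143, 61)


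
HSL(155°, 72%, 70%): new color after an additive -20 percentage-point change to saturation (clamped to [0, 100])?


Original S = 72%
Adjustment = -20 percentage points
New S = 72 + (-20) = 52
Clamp to [0, 100] → 52
= HSL(155°, 52%, 70%)


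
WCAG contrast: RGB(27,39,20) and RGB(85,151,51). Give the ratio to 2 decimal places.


Linearize each sRGB channel c=v/255: c/12.92 if c ≤ 0.04045 else ((c+0.055)/1.055)^2.4
L = 0.2126×R_lin + 0.7152×G_lin + 0.0722×B_lin
Color 1 (27,39,20):
  R=27: 27/255≈0.1059 > 0.04045 → ((0.1059+0.055)/1.055)^2.4 ≈ 0.01096
  G=39: 39/255≈0.1529 > 0.04045 → ((0.1529+0.055)/1.055)^2.4 ≈ 0.02029
  B=20: 20/255≈0.0784 > 0.04045 → ((0.0784+0.055)/1.055)^2.4 ≈ 0.00700
  L1 = 0.2126×0.01096 + 0.7152×0.02029 + 0.0722×0.00700 ≈ 0.01735
Color 2 (85,151,51):
  R=85: 85/255≈0.3333 > 0.04045 → ((0.3333+0.055)/1.055)^2.4 ≈ 0.09084
  G=151: 151/255≈0.5922 > 0.04045 → ((0.5922+0.055)/1.055)^2.4 ≈ 0.30947
  B=51: 51/255≈0.2000 > 0.04045 → ((0.2000+0.055)/1.055)^2.4 ≈ 0.03310
  L2 = 0.2126×0.09084 + 0.7152×0.30947 + 0.0722×0.03310 ≈ 0.24304
Lighter = 0.24304, Darker = 0.01735
Ratio = (L_lighter + 0.05) / (L_darker + 0.05)
Ratio = (0.24304 + 0.05) / (0.01735 + 0.05) = 0.29304 / 0.06735 ≈ 4.3512
Ratio ≈ 4.35:1


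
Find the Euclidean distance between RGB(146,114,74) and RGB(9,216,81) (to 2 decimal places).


d = √[(R₁-R₂)² + (G₁-G₂)² + (B₁-B₂)²]
d = √[(146-9)² + (114-216)² + (74-81)²]
d = √[18769 + 10404 + 49]
d = √29222
d ≈ 170.94


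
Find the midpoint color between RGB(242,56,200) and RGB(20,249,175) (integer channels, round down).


Midpoint: each channel = ⌊(C₁+C₂)/2⌋
R: ⌊(242+20)/2⌋ = 131
G: ⌊(56+249)/2⌋ = 152
B: ⌊(200+175)/2⌋ = 187
= RGB(131, 152, 187)


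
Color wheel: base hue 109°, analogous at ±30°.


Base hue: 109°
Left analog: (109 - 30) mod 360 = 79°
Right analog: (109 + 30) mod 360 = 139°
Analogous hues = 79° and 139°


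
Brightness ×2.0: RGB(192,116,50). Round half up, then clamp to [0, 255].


Multiply each channel by 2.0, round half up, clamp to [0, 255]
R: 192×2.0 = 384 → clamp → 255
G: 116×2.0 = 232
B: 50×2.0 = 100
= RGB(255, 232, 100)


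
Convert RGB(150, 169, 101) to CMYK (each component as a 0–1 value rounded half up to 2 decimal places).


R'=150/255≈0.5882, G'=169/255≈0.6627, B'=101/255≈0.3961
K = 1 - max(R',G',B') = 1 - 169/255 = 86/255 = 0.33725… → 0.34
(1-R'-K)/(1-K) simplifies to (max-R)/max with max = 169:
C = (169-150)/169 = 19/169 = 0.11242… → 0.11
M = (169-169)/169 = 0/169 = 0 → 0.00
Y = (169-101)/169 = 68/169 = 0.40236… → 0.40
= CMYK(0.11, 0.00, 0.40, 0.34)


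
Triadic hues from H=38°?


Triadic: equally spaced at 120° intervals
H1 = 38°
H2 = (38 + 120) mod 360 = 158°
H3 = (38 + 240) mod 360 = 278°
Triadic = 38°, 158°, 278°


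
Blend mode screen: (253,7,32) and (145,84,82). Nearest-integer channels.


Screen: C = 255 - (255-A)×(255-B)/255, rounded to nearest integer
R: 255 - (255-253)×(255-145)/255 = 255 - 220/255 ≈ 255 - 0.863 = 254.137 → 254
G: 255 - (255-7)×(255-84)/255 = 255 - 42408/255 ≈ 255 - 166.306 = 88.694 → 89
B: 255 - (255-32)×(255-82)/255 = 255 - 38579/255 ≈ 255 - 151.290 = 103.710 → 104
= RGB(254, 89, 104)


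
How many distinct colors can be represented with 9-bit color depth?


Colors = 2^bits = 2^9
= 512 colors


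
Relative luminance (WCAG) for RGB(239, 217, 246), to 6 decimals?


Linearize each channel (sRGB transfer function): c = v/255; c_lin = c/12.92 if c ≤ 0.04045, else ((c+0.055)/1.055)^2.4
  R: 239/255 ≈ 0.937255 > 0.04045 → ((0.937255+0.055)/1.055)^2.4 ≈ 0.863157
  G: 217/255 ≈ 0.850980 > 0.04045 → ((0.850980+0.055)/1.055)^2.4 ≈ 0.693872
  B: 246/255 ≈ 0.964706 > 0.04045 → ((0.964706+0.055)/1.055)^2.4 ≈ 0.921582
R_lin = 0.863157, G_lin = 0.693872, B_lin = 0.921582
L = 0.2126×R + 0.7152×G + 0.0722×B
L = 0.2126×0.863157 + 0.7152×0.693872 + 0.0722×0.921582
L ≈ 0.746303


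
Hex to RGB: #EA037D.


EA → 234 (R)
03 → 3 (G)
7D → 125 (B)
= RGB(234, 3, 125)


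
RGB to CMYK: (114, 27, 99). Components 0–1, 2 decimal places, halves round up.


R'=114/255≈0.4471, G'=27/255≈0.1059, B'=99/255≈0.3882
K = 1 - max(R',G',B') = 1 - 114/255 = 141/255 = 0.55294… → 0.55
(1-R'-K)/(1-K) simplifies to (max-R)/max with max = 114:
C = (114-114)/114 = 0/114 = 0 → 0.00
M = (114-27)/114 = 87/114 = 0.76315… → 0.76
Y = (114-99)/114 = 15/114 = 0.13157… → 0.13
= CMYK(0.00, 0.76, 0.13, 0.55)


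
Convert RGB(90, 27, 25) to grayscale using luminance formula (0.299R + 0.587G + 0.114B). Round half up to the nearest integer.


Gray = 0.299×R + 0.587×G + 0.114×B
Gray = 0.299×90 + 0.587×27 + 0.114×25
Gray = 26.910 + 15.849 + 2.850
Gray = 45.609 → round half up → 46
Gray = 46


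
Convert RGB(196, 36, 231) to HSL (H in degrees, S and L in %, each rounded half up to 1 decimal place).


Normalize: R'=196/255≈0.7686, G'=36/255≈0.1412, B'=231/255≈0.9059
Max=231/255, Min=36/255, Δ=Max-Min=195/255
L = (Max+Min)/2 = (231+36)/510 = 267/510 = 0.52352… → L = 52.4%
L > 0.5 → S = Δ/(2-Max-Min) = 195/(510-231-36) = 195/243 = 0.80246… → S = 80.2%
(the 1/255 factors cancel in S and H, so raw channel differences can be used)
Max is B' → H = 60 × ((R-G)/Δ + 4) = 60 × ((196-36)/195 + 4)
  160/195 + 4 = 0.8205… + 4 = 4.8205…
  H = 60 × 4.8205… = 289.230…° → H = 289.2°
= HSL(289.2°, 80.2%, 52.4%)


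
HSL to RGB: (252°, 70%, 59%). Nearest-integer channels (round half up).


H=252°, S=0.70, L=0.59
C = (1-|2L-1|)×S = (1-|0.18|)×0.70 = 0.574
H' = H/60 = 252/60 ≈ 4.2000; X = C×(1-|H' mod 2 - 1|) = 0.1148
m = L - C/2 = 0.59 - 0.287 = 0.303
Sector ⌊H'⌋ = 4 → (R',G',B') = (0.1148, 0.0, 0.574)
RGB = ((R'+m)×255, (G'+m)×255, (B'+m)×255) = (106.539, 77.265, 223.635)
Round half up → RGB(107, 77, 224)


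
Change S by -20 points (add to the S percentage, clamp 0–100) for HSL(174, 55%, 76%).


Original S = 55%
Adjustment = -20 percentage points
New S = 55 + (-20) = 35
Clamp to [0, 100] → 35
= HSL(174°, 35%, 76%)


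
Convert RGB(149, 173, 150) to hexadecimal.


R = 149 → 95 (hex)
G = 173 → AD (hex)
B = 150 → 96 (hex)
Hex = #95AD96


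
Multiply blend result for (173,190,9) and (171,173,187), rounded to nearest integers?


Multiply: C = A×B/255, rounded to nearest integer
R: 173×171/255 = 29583/255 ≈ 116.012 → 116
G: 190×173/255 = 32870/255 ≈ 128.902 → 129
B: 9×187/255 = 1683/255 ≈ 6.600 → 7
= RGB(116, 129, 7)


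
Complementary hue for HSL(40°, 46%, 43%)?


Complement = opposite side of color wheel = hue + 180°
H' = (40 + 180) mod 360 = 220°
S and L unchanged.
= HSL(220°, 46%, 43%)


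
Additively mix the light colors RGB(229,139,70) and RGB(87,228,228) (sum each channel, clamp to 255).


Additive: each channel = min(255, C₁+C₂)
R: 229+87 = 316 → 255
G: 139+228 = 367 → 255
B: 70+228 = 298 → 255
= RGB(255, 255, 255)


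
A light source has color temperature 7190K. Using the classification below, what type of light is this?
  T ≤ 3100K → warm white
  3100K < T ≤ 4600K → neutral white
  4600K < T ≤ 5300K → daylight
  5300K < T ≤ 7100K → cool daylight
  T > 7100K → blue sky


Temperature: 7190K
7190K > 7100K → blue sky
Classification: blue sky


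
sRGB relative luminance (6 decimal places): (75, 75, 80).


Linearize each channel (sRGB transfer function): c = v/255; c_lin = c/12.92 if c ≤ 0.04045, else ((c+0.055)/1.055)^2.4
  R: 75/255 ≈ 0.294118 > 0.04045 → ((0.294118+0.055)/1.055)^2.4 ≈ 0.070360
  G: 75/255 ≈ 0.294118 > 0.04045 → ((0.294118+0.055)/1.055)^2.4 ≈ 0.070360
  B: 80/255 ≈ 0.313725 > 0.04045 → ((0.313725+0.055)/1.055)^2.4 ≈ 0.080220
R_lin = 0.070360, G_lin = 0.070360, B_lin = 0.080220
L = 0.2126×R + 0.7152×G + 0.0722×B
L = 0.2126×0.070360 + 0.7152×0.070360 + 0.0722×0.080220
L ≈ 0.071072


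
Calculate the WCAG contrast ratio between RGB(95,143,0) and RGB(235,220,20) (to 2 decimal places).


Linearize each sRGB channel c=v/255: c/12.92 if c ≤ 0.04045 else ((c+0.055)/1.055)^2.4
L = 0.2126×R_lin + 0.7152×G_lin + 0.0722×B_lin
Color 1 (95,143,0):
  R=95: 95/255≈0.3725 > 0.04045 → ((0.3725+0.055)/1.055)^2.4 ≈ 0.11444
  G=143: 143/255≈0.5608 > 0.04045 → ((0.5608+0.055)/1.055)^2.4 ≈ 0.27468
  B=0: 0/255≈0.0000 ≤ 0.04045 → 0.0000/12.92 ≈ 0.00000
  L1 = 0.2126×0.11444 + 0.7152×0.27468 + 0.0722×0.00000 ≈ 0.22078
Color 2 (235,220,20):
  R=235: 235/255≈0.9216 > 0.04045 → ((0.9216+0.055)/1.055)^2.4 ≈ 0.83077
  G=220: 220/255≈0.8627 > 0.04045 → ((0.8627+0.055)/1.055)^2.4 ≈ 0.71569
  B=20: 20/255≈0.0784 > 0.04045 → ((0.0784+0.055)/1.055)^2.4 ≈ 0.00700
  L2 = 0.2126×0.83077 + 0.7152×0.71569 + 0.0722×0.00700 ≈ 0.68899
Lighter = 0.68899, Darker = 0.22078
Ratio = (L_lighter + 0.05) / (L_darker + 0.05)
Ratio = (0.68899 + 0.05) / (0.22078 + 0.05) = 0.73899 / 0.27078 ≈ 2.7291
Ratio ≈ 2.73:1


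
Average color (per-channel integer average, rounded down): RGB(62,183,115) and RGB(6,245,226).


Midpoint: each channel = ⌊(C₁+C₂)/2⌋
R: ⌊(62+6)/2⌋ = 34
G: ⌊(183+245)/2⌋ = 214
B: ⌊(115+226)/2⌋ = 170
= RGB(34, 214, 170)


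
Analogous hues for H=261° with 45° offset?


Base hue: 261°
Left analog: (261 - 45) mod 360 = 216°
Right analog: (261 + 45) mod 360 = 306°
Analogous hues = 216° and 306°


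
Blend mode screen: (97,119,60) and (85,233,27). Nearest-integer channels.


Screen: C = 255 - (255-A)×(255-B)/255, rounded to nearest integer
R: 255 - (255-97)×(255-85)/255 = 255 - 26860/255 ≈ 255 - 105.333 = 149.667 → 150
G: 255 - (255-119)×(255-233)/255 = 255 - 2992/255 ≈ 255 - 11.733 = 243.267 → 243
B: 255 - (255-60)×(255-27)/255 = 255 - 44460/255 ≈ 255 - 174.353 = 80.647 → 81
= RGB(150, 243, 81)


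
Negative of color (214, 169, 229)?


Invert: (255-R, 255-G, 255-B)
R: 255-214 = 41
G: 255-169 = 86
B: 255-229 = 26
= RGB(41, 86, 26)


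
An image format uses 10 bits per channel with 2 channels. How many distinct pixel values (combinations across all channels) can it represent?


Total bits = 10 bits/channel × 2 channels = 20 bits
Distinct pixel values = 2^20
= 1,048,576 pixel values


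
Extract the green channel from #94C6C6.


Color: #94C6C6
R = 94 = 148
G = C6 = 198
B = C6 = 198
Green = 198


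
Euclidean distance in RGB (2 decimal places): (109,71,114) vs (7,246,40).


d = √[(R₁-R₂)² + (G₁-G₂)² + (B₁-B₂)²]
d = √[(109-7)² + (71-246)² + (114-40)²]
d = √[10404 + 30625 + 5476]
d = √46505
d ≈ 215.65


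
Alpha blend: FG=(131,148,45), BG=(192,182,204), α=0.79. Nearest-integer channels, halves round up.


C = α×F + (1-α)×B, with 1-α = 0.21
R: 0.79×131 + 0.21×192 = 103.49 + 40.32 = 143.81 → 144
G: 0.79×148 + 0.21×182 = 116.92 + 38.22 = 155.14 → 155
B: 0.79×45 + 0.21×204 = 35.55 + 42.84 = 78.39 → 78
= RGB(144, 155, 78)


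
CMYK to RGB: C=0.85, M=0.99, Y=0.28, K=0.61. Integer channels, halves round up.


R = 255 × (1-C) × (1-K) = 255 × 0.15 × 0.39 = 14.9175 → 15
G = 255 × (1-M) × (1-K) = 255 × 0.01 × 0.39 = 0.9945 → 1
B = 255 × (1-Y) × (1-K) = 255 × 0.72 × 0.39 = 71.604 → 72
= RGB(15, 1, 72)


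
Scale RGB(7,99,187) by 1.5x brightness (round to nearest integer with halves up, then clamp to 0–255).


Multiply each channel by 1.5, round half up, clamp to [0, 255]
R: 7×1.5 = 10.5 → round → 11
G: 99×1.5 = 148.5 → round → 149
B: 187×1.5 = 280.5 → round → 281 → clamp → 255
= RGB(11, 149, 255)


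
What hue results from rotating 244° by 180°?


New hue = (H + rotation) mod 360
New hue = (244 + 180) mod 360
= 424 mod 360
= 64°


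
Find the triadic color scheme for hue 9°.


Triadic: equally spaced at 120° intervals
H1 = 9°
H2 = (9 + 120) mod 360 = 129°
H3 = (9 + 240) mod 360 = 249°
Triadic = 9°, 129°, 249°


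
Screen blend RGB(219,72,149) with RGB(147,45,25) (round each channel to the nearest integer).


Screen: C = 255 - (255-A)×(255-B)/255, rounded to nearest integer
R: 255 - (255-219)×(255-147)/255 = 255 - 3888/255 ≈ 255 - 15.247 = 239.753 → 240
G: 255 - (255-72)×(255-45)/255 = 255 - 38430/255 ≈ 255 - 150.706 = 104.294 → 104
B: 255 - (255-149)×(255-25)/255 = 255 - 24380/255 ≈ 255 - 95.608 = 159.392 → 159
= RGB(240, 104, 159)


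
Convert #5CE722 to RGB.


5C → 92 (R)
E7 → 231 (G)
22 → 34 (B)
= RGB(92, 231, 34)


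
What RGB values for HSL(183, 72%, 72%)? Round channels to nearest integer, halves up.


H=183°, S=0.72, L=0.72
C = (1-|2L-1|)×S = (1-|0.44|)×0.72 = 0.4032
H' = H/60 = 183/60 ≈ 3.0500; X = C×(1-|H' mod 2 - 1|) = 0.38304
m = L - C/2 = 0.72 - 0.2016 = 0.5184
Sector ⌊H'⌋ = 3 → (R',G',B') = (0.0, 0.38304, 0.4032)
RGB = ((R'+m)×255, (G'+m)×255, (B'+m)×255) = (132.192, 229.8672, 235.008)
Round half up → RGB(132, 230, 235)


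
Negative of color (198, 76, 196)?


Invert: (255-R, 255-G, 255-B)
R: 255-198 = 57
G: 255-76 = 179
B: 255-196 = 59
= RGB(57, 179, 59)


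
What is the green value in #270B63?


Color: #270B63
R = 27 = 39
G = 0B = 11
B = 63 = 99
Green = 11


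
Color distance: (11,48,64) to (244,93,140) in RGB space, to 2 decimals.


d = √[(R₁-R₂)² + (G₁-G₂)² + (B₁-B₂)²]
d = √[(11-244)² + (48-93)² + (64-140)²]
d = √[54289 + 2025 + 5776]
d = √62090
d ≈ 249.18


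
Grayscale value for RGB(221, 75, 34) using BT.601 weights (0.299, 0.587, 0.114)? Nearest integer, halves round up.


Gray = 0.299×R + 0.587×G + 0.114×B
Gray = 0.299×221 + 0.587×75 + 0.114×34
Gray = 66.079 + 44.025 + 3.876
Gray = 113.980 → round half up → 114
Gray = 114


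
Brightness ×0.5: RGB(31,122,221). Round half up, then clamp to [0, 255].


Multiply each channel by 0.5, round half up, clamp to [0, 255]
R: 31×0.5 = 15.5 → round → 16
G: 122×0.5 = 61
B: 221×0.5 = 110.5 → round → 111
= RGB(16, 61, 111)


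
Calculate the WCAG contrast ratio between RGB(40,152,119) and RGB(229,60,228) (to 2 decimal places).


Linearize each sRGB channel c=v/255: c/12.92 if c ≤ 0.04045 else ((c+0.055)/1.055)^2.4
L = 0.2126×R_lin + 0.7152×G_lin + 0.0722×B_lin
Color 1 (40,152,119):
  R=40: 40/255≈0.1569 > 0.04045 → ((0.1569+0.055)/1.055)^2.4 ≈ 0.02122
  G=152: 152/255≈0.5961 > 0.04045 → ((0.5961+0.055)/1.055)^2.4 ≈ 0.31399
  B=119: 119/255≈0.4667 > 0.04045 → ((0.4667+0.055)/1.055)^2.4 ≈ 0.18447
  L1 = 0.2126×0.02122 + 0.7152×0.31399 + 0.0722×0.18447 ≈ 0.24239
Color 2 (229,60,228):
  R=229: 229/255≈0.8980 > 0.04045 → ((0.8980+0.055)/1.055)^2.4 ≈ 0.78354
  G=60: 60/255≈0.2353 > 0.04045 → ((0.2353+0.055)/1.055)^2.4 ≈ 0.04519
  B=228: 228/255≈0.8941 > 0.04045 → ((0.8941+0.055)/1.055)^2.4 ≈ 0.77582
  L2 = 0.2126×0.78354 + 0.7152×0.04519 + 0.0722×0.77582 ≈ 0.25491
Lighter = 0.25491, Darker = 0.24239
Ratio = (L_lighter + 0.05) / (L_darker + 0.05)
Ratio = (0.25491 + 0.05) / (0.24239 + 0.05) = 0.30491 / 0.29239 ≈ 1.0428
Ratio ≈ 1.04:1


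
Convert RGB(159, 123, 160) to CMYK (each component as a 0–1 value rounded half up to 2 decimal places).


R'=159/255≈0.6235, G'=123/255≈0.4824, B'=160/255≈0.6275
K = 1 - max(R',G',B') = 1 - 160/255 = 95/255 = 0.37254… → 0.37
(1-R'-K)/(1-K) simplifies to (max-R)/max with max = 160:
C = (160-159)/160 = 1/160 = 0.00625 → 0.01
M = (160-123)/160 = 37/160 = 0.23125 → 0.23
Y = (160-160)/160 = 0/160 = 0 → 0.00
= CMYK(0.01, 0.23, 0.00, 0.37)


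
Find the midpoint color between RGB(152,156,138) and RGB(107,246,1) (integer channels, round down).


Midpoint: each channel = ⌊(C₁+C₂)/2⌋
R: ⌊(152+107)/2⌋ = 129
G: ⌊(156+246)/2⌋ = 201
B: ⌊(138+1)/2⌋ = 69
= RGB(129, 201, 69)


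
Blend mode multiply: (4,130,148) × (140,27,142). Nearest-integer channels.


Multiply: C = A×B/255, rounded to nearest integer
R: 4×140/255 = 560/255 ≈ 2.196 → 2
G: 130×27/255 = 3510/255 ≈ 13.765 → 14
B: 148×142/255 = 21016/255 ≈ 82.416 → 82
= RGB(2, 14, 82)


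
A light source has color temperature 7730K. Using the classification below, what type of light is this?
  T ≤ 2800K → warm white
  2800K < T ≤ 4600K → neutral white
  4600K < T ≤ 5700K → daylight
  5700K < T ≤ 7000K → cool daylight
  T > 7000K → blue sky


Temperature: 7730K
7730K > 7000K → blue sky
Classification: blue sky


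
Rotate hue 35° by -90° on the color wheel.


New hue = (H + rotation) mod 360
New hue = (35 -90) mod 360
= -55 mod 360
= 305°


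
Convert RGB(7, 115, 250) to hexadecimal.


R = 7 → 07 (hex)
G = 115 → 73 (hex)
B = 250 → FA (hex)
Hex = #0773FA


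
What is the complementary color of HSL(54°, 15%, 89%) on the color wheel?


Complement = opposite side of color wheel = hue + 180°
H' = (54 + 180) mod 360 = 234°
S and L unchanged.
= HSL(234°, 15%, 89%)


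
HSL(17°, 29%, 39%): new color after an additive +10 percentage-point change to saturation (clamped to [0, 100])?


Original S = 29%
Adjustment = +10 percentage points
New S = 29 + (10) = 39
Clamp to [0, 100] → 39
= HSL(17°, 39%, 39%)


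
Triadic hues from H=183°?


Triadic: equally spaced at 120° intervals
H1 = 183°
H2 = (183 + 120) mod 360 = 303°
H3 = (183 + 240) mod 360 = 63°
Triadic = 183°, 303°, 63°


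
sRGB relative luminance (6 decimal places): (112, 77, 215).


Linearize each channel (sRGB transfer function): c = v/255; c_lin = c/12.92 if c ≤ 0.04045, else ((c+0.055)/1.055)^2.4
  R: 112/255 ≈ 0.439216 > 0.04045 → ((0.439216+0.055)/1.055)^2.4 ≈ 0.162029
  G: 77/255 ≈ 0.301961 > 0.04045 → ((0.301961+0.055)/1.055)^2.4 ≈ 0.074214
  B: 215/255 ≈ 0.843137 > 0.04045 → ((0.843137+0.055)/1.055)^2.4 ≈ 0.679542
R_lin = 0.162029, G_lin = 0.074214, B_lin = 0.679542
L = 0.2126×R + 0.7152×G + 0.0722×B
L = 0.2126×0.162029 + 0.7152×0.074214 + 0.0722×0.679542
L ≈ 0.136588


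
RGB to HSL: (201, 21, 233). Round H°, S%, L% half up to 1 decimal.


Normalize: R'=201/255≈0.7882, G'=21/255≈0.0824, B'=233/255≈0.9137
Max=233/255, Min=21/255, Δ=Max-Min=212/255
L = (Max+Min)/2 = (233+21)/510 = 254/510 = 0.49803… → L = 49.8%
L ≤ 0.5 → S = Δ/(Max+Min) = 212/(233+21) = 212/254 = 0.83464… → S = 83.5%
(the 1/255 factors cancel in S and H, so raw channel differences can be used)
Max is B' → H = 60 × ((R-G)/Δ + 4) = 60 × ((201-21)/212 + 4)
  180/212 + 4 = 0.8490… + 4 = 4.8490…
  H = 60 × 4.8490… = 290.943…° → H = 290.9°
= HSL(290.9°, 83.5%, 49.8%)


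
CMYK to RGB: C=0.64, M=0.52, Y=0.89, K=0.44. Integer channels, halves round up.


R = 255 × (1-C) × (1-K) = 255 × 0.36 × 0.56 = 51.408 → 51
G = 255 × (1-M) × (1-K) = 255 × 0.48 × 0.56 = 68.544 → 69
B = 255 × (1-Y) × (1-K) = 255 × 0.11 × 0.56 = 15.708 → 16
= RGB(51, 69, 16)


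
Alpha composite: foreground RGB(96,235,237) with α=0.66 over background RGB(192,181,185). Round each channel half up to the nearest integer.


C = α×F + (1-α)×B, with 1-α = 0.34
R: 0.66×96 + 0.34×192 = 63.36 + 65.28 = 128.64 → 129
G: 0.66×235 + 0.34×181 = 155.10 + 61.54 = 216.64 → 217
B: 0.66×237 + 0.34×185 = 156.42 + 62.90 = 219.32 → 219
= RGB(129, 217, 219)


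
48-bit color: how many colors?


Colors = 2^bits = 2^48
= 281,474,976,710,656 colors


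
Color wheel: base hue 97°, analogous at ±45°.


Base hue: 97°
Left analog: (97 - 45) mod 360 = 52°
Right analog: (97 + 45) mod 360 = 142°
Analogous hues = 52° and 142°


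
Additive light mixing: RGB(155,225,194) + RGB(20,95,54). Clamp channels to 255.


Additive: each channel = min(255, C₁+C₂)
R: 155+20 = 175 → 175
G: 225+95 = 320 → 255
B: 194+54 = 248 → 248
= RGB(175, 255, 248)


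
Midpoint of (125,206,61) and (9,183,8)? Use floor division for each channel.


Midpoint: each channel = ⌊(C₁+C₂)/2⌋
R: ⌊(125+9)/2⌋ = 67
G: ⌊(206+183)/2⌋ = 194
B: ⌊(61+8)/2⌋ = 34
= RGB(67, 194, 34)


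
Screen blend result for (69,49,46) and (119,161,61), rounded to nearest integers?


Screen: C = 255 - (255-A)×(255-B)/255, rounded to nearest integer
R: 255 - (255-69)×(255-119)/255 = 255 - 25296/255 ≈ 255 - 99.200 = 155.800 → 156
G: 255 - (255-49)×(255-161)/255 = 255 - 19364/255 ≈ 255 - 75.937 = 179.063 → 179
B: 255 - (255-46)×(255-61)/255 = 255 - 40546/255 ≈ 255 - 159.004 = 95.996 → 96
= RGB(156, 179, 96)


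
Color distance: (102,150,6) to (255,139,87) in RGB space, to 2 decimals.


d = √[(R₁-R₂)² + (G₁-G₂)² + (B₁-B₂)²]
d = √[(102-255)² + (150-139)² + (6-87)²]
d = √[23409 + 121 + 6561]
d = √30091
d ≈ 173.47


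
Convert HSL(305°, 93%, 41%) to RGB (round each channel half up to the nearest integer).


H=305°, S=0.93, L=0.41
C = (1-|2L-1|)×S = (1-|-0.18|)×0.93 = 0.7626
H' = H/60 = 305/60 ≈ 5.0833; X = C×(1-|H' mod 2 - 1|) = 0.69905
m = L - C/2 = 0.41 - 0.3813 = 0.0287
Sector ⌊H'⌋ = 5 → (R',G',B') = (0.7626, 0.0, 0.69905)
RGB = ((R'+m)×255, (G'+m)×255, (B'+m)×255) = (201.7815, 7.3185, 185.57625)
Round half up → RGB(202, 7, 186)


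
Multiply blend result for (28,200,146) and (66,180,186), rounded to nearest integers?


Multiply: C = A×B/255, rounded to nearest integer
R: 28×66/255 = 1848/255 ≈ 7.247 → 7
G: 200×180/255 = 36000/255 ≈ 141.176 → 141
B: 146×186/255 = 27156/255 ≈ 106.494 → 106
= RGB(7, 141, 106)


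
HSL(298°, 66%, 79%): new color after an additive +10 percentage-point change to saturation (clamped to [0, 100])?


Original S = 66%
Adjustment = +10 percentage points
New S = 66 + (10) = 76
Clamp to [0, 100] → 76
= HSL(298°, 76%, 79%)


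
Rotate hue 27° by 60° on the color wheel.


New hue = (H + rotation) mod 360
New hue = (27 + 60) mod 360
= 87 mod 360
= 87°


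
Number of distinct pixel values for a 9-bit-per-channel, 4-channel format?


Total bits = 9 bits/channel × 4 channels = 36 bits
Distinct pixel values = 2^36
= 68,719,476,736 pixel values


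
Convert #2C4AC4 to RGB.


2C → 44 (R)
4A → 74 (G)
C4 → 196 (B)
= RGB(44, 74, 196)


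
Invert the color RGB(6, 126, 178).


Invert: (255-R, 255-G, 255-B)
R: 255-6 = 249
G: 255-126 = 129
B: 255-178 = 77
= RGB(249, 129, 77)


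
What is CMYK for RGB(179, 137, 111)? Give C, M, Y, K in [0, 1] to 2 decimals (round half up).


R'=179/255≈0.7020, G'=137/255≈0.5373, B'=111/255≈0.4353
K = 1 - max(R',G',B') = 1 - 179/255 = 76/255 = 0.29803… → 0.30
(1-R'-K)/(1-K) simplifies to (max-R)/max with max = 179:
C = (179-179)/179 = 0/179 = 0 → 0.00
M = (179-137)/179 = 42/179 = 0.23463… → 0.23
Y = (179-111)/179 = 68/179 = 0.37988… → 0.38
= CMYK(0.00, 0.23, 0.38, 0.30)


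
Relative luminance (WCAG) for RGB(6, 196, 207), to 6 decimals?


Linearize each channel (sRGB transfer function): c = v/255; c_lin = c/12.92 if c ≤ 0.04045, else ((c+0.055)/1.055)^2.4
  R: 6/255 ≈ 0.023529 ≤ 0.04045 → 0.023529/12.92 ≈ 0.001821
  G: 196/255 ≈ 0.768627 > 0.04045 → ((0.768627+0.055)/1.055)^2.4 ≈ 0.552011
  B: 207/255 ≈ 0.811765 > 0.04045 → ((0.811765+0.055)/1.055)^2.4 ≈ 0.623960
R_lin = 0.001821, G_lin = 0.552011, B_lin = 0.623960
L = 0.2126×R + 0.7152×G + 0.0722×B
L = 0.2126×0.001821 + 0.7152×0.552011 + 0.0722×0.623960
L ≈ 0.440236


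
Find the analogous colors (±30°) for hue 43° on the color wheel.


Base hue: 43°
Left analog: (43 - 30) mod 360 = 13°
Right analog: (43 + 30) mod 360 = 73°
Analogous hues = 13° and 73°


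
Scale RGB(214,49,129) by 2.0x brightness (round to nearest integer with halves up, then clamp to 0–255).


Multiply each channel by 2.0, round half up, clamp to [0, 255]
R: 214×2.0 = 428 → clamp → 255
G: 49×2.0 = 98
B: 129×2.0 = 258 → clamp → 255
= RGB(255, 98, 255)


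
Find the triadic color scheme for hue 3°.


Triadic: equally spaced at 120° intervals
H1 = 3°
H2 = (3 + 120) mod 360 = 123°
H3 = (3 + 240) mod 360 = 243°
Triadic = 3°, 123°, 243°


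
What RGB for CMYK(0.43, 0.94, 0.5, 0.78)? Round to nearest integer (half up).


R = 255 × (1-C) × (1-K) = 255 × 0.57 × 0.22 = 31.977 → 32
G = 255 × (1-M) × (1-K) = 255 × 0.06 × 0.22 = 3.366 → 3
B = 255 × (1-Y) × (1-K) = 255 × 0.50 × 0.22 = 28.05 → 28
= RGB(32, 3, 28)


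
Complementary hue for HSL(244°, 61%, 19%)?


Complement = opposite side of color wheel = hue + 180°
H' = (244 + 180) mod 360 = 64°
S and L unchanged.
= HSL(64°, 61%, 19%)


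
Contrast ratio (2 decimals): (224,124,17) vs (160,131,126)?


Linearize each sRGB channel c=v/255: c/12.92 if c ≤ 0.04045 else ((c+0.055)/1.055)^2.4
L = 0.2126×R_lin + 0.7152×G_lin + 0.0722×B_lin
Color 1 (224,124,17):
  R=224: 224/255≈0.8784 > 0.04045 → ((0.8784+0.055)/1.055)^2.4 ≈ 0.74540
  G=124: 124/255≈0.4863 > 0.04045 → ((0.4863+0.055)/1.055)^2.4 ≈ 0.20156
  B=17: 17/255≈0.0667 > 0.04045 → ((0.0667+0.055)/1.055)^2.4 ≈ 0.00561
  L1 = 0.2126×0.74540 + 0.7152×0.20156 + 0.0722×0.00561 ≈ 0.30303
Color 2 (160,131,126):
  R=160: 160/255≈0.6275 > 0.04045 → ((0.6275+0.055)/1.055)^2.4 ≈ 0.35153
  G=131: 131/255≈0.5137 > 0.04045 → ((0.5137+0.055)/1.055)^2.4 ≈ 0.22697
  B=126: 126/255≈0.4941 > 0.04045 → ((0.4941+0.055)/1.055)^2.4 ≈ 0.20864
  L2 = 0.2126×0.35153 + 0.7152×0.22697 + 0.0722×0.20864 ≈ 0.25213
Lighter = 0.30303, Darker = 0.25213
Ratio = (L_lighter + 0.05) / (L_darker + 0.05)
Ratio = (0.30303 + 0.05) / (0.25213 + 0.05) = 0.35303 / 0.30213 ≈ 1.1685
Ratio ≈ 1.17:1


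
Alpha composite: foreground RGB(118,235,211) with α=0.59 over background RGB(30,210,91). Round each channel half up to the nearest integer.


C = α×F + (1-α)×B, with 1-α = 0.41
R: 0.59×118 + 0.41×30 = 69.62 + 12.30 = 81.92 → 82
G: 0.59×235 + 0.41×210 = 138.65 + 86.10 = 224.75 → 225
B: 0.59×211 + 0.41×91 = 124.49 + 37.31 = 161.80 → 162
= RGB(82, 225, 162)


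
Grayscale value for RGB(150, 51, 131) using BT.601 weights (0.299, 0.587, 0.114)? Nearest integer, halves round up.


Gray = 0.299×R + 0.587×G + 0.114×B
Gray = 0.299×150 + 0.587×51 + 0.114×131
Gray = 44.850 + 29.937 + 14.934
Gray = 89.721 → round half up → 90
Gray = 90


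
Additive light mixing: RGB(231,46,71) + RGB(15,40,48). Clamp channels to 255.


Additive: each channel = min(255, C₁+C₂)
R: 231+15 = 246 → 246
G: 46+40 = 86 → 86
B: 71+48 = 119 → 119
= RGB(246, 86, 119)


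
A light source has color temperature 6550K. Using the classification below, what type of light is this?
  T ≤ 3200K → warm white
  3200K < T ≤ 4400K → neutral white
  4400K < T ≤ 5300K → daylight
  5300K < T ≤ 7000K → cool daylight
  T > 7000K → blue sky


Temperature: 6550K
5300K < 6550K ≤ 7000K → cool daylight
Classification: cool daylight


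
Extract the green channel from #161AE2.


Color: #161AE2
R = 16 = 22
G = 1A = 26
B = E2 = 226
Green = 26


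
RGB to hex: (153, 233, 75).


R = 153 → 99 (hex)
G = 233 → E9 (hex)
B = 75 → 4B (hex)
Hex = #99E94B


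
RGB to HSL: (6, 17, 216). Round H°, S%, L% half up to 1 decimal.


Normalize: R'=6/255≈0.0235, G'=17/255≈0.0667, B'=216/255≈0.8471
Max=216/255, Min=6/255, Δ=Max-Min=210/255
L = (Max+Min)/2 = (216+6)/510 = 222/510 = 0.43529… → L = 43.5%
L ≤ 0.5 → S = Δ/(Max+Min) = 210/(216+6) = 210/222 = 0.94594… → S = 94.6%
(the 1/255 factors cancel in S and H, so raw channel differences can be used)
Max is B' → H = 60 × ((R-G)/Δ + 4) = 60 × ((6-17)/210 + 4)
  -11/210 + 4 = -0.0523… + 4 = 3.9476…
  H = 60 × 3.9476… = 236.857…° → H = 236.9°
= HSL(236.9°, 94.6%, 43.5%)


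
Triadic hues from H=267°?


Triadic: equally spaced at 120° intervals
H1 = 267°
H2 = (267 + 120) mod 360 = 27°
H3 = (267 + 240) mod 360 = 147°
Triadic = 267°, 27°, 147°


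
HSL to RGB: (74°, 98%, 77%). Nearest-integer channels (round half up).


H=74°, S=0.98, L=0.77
C = (1-|2L-1|)×S = (1-|0.54|)×0.98 = 0.4508
H' = H/60 = 74/60 ≈ 1.2333; X = C×(1-|H' mod 2 - 1|) ≈ 0.3456
m = L - C/2 = 0.77 - 0.2254 = 0.5446
Sector ⌊H'⌋ = 1 → (R',G',B') = (≈0.3456, 0.4508, 0.0)
RGB = ((R'+m)×255, (G'+m)×255, (B'+m)×255) = (227.0044, 253.827, 138.873)
Round half up → RGB(227, 254, 139)


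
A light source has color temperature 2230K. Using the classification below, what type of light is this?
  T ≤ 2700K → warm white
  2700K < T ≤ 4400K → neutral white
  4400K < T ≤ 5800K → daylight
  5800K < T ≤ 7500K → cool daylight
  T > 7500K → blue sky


Temperature: 2230K
2230K ≤ 2700K → warm white
Classification: warm white
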